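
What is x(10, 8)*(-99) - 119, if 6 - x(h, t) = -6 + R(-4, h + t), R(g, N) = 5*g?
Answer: -3287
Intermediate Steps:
x(h, t) = 32 (x(h, t) = 6 - (-6 + 5*(-4)) = 6 - (-6 - 20) = 6 - 1*(-26) = 6 + 26 = 32)
x(10, 8)*(-99) - 119 = 32*(-99) - 119 = -3168 - 119 = -3287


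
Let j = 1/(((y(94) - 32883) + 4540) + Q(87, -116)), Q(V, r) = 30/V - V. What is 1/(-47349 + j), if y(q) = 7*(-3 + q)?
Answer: -805987/38162678492 ≈ -2.1120e-5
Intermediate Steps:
Q(V, r) = -V + 30/V
y(q) = -21 + 7*q
j = -29/805987 (j = 1/((((-21 + 7*94) - 32883) + 4540) + (-1*87 + 30/87)) = 1/((((-21 + 658) - 32883) + 4540) + (-87 + 30*(1/87))) = 1/(((637 - 32883) + 4540) + (-87 + 10/29)) = 1/((-32246 + 4540) - 2513/29) = 1/(-27706 - 2513/29) = 1/(-805987/29) = -29/805987 ≈ -3.5981e-5)
1/(-47349 + j) = 1/(-47349 - 29/805987) = 1/(-38162678492/805987) = -805987/38162678492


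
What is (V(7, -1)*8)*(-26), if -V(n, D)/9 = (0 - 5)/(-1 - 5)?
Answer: 1560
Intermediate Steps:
V(n, D) = -15/2 (V(n, D) = -9*(0 - 5)/(-1 - 5) = -(-45)/(-6) = -(-45)*(-1)/6 = -9*5/6 = -15/2)
(V(7, -1)*8)*(-26) = -15/2*8*(-26) = -60*(-26) = 1560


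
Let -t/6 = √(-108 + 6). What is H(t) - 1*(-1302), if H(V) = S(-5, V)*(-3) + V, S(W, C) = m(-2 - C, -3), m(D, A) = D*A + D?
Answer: 1290 + 30*I*√102 ≈ 1290.0 + 302.99*I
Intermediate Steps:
m(D, A) = D + A*D (m(D, A) = A*D + D = D + A*D)
t = -6*I*√102 (t = -6*√(-108 + 6) = -6*I*√102 ≈ -60.597*I)
S(W, C) = 4 + 2*C (S(W, C) = (-2 - C)*(1 - 3) = (-2 - C)*(-2) = 4 + 2*C)
H(V) = -12 - 5*V (H(V) = (4 + 2*V)*(-3) + V = (-12 - 6*V) + V = -12 - 5*V)
H(t) - 1*(-1302) = (-12 - (-30)*I*√102) - 1*(-1302) = (-12 + 30*I*√102) + 1302 = 1290 + 30*I*√102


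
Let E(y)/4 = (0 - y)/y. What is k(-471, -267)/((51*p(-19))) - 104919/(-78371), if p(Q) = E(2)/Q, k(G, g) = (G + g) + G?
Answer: -592952255/5329228 ≈ -111.26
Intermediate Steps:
k(G, g) = g + 2*G
E(y) = -4 (E(y) = 4*((0 - y)/y) = 4*((-y)/y) = 4*(-1) = -4)
p(Q) = -4/Q
k(-471, -267)/((51*p(-19))) - 104919/(-78371) = (-267 + 2*(-471))/((51*(-4/(-19)))) - 104919/(-78371) = (-267 - 942)/((51*(-4*(-1/19)))) - 104919*(-1/78371) = -1209/(51*(4/19)) + 104919/78371 = -1209/204/19 + 104919/78371 = -1209*19/204 + 104919/78371 = -7657/68 + 104919/78371 = -592952255/5329228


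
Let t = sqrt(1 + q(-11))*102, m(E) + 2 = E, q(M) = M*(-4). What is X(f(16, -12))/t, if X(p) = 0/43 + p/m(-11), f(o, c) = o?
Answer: -8*sqrt(5)/9945 ≈ -0.0017987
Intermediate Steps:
q(M) = -4*M
m(E) = -2 + E
t = 306*sqrt(5) (t = sqrt(1 - 4*(-11))*102 = sqrt(1 + 44)*102 = sqrt(45)*102 = (3*sqrt(5))*102 = 306*sqrt(5) ≈ 684.24)
X(p) = -p/13 (X(p) = 0/43 + p/(-2 - 11) = 0*(1/43) + p/(-13) = 0 + p*(-1/13) = 0 - p/13 = -p/13)
X(f(16, -12))/t = (-1/13*16)/((306*sqrt(5))) = -8*sqrt(5)/9945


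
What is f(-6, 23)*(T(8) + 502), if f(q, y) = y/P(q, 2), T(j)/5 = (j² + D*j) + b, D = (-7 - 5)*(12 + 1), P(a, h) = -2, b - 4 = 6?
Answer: 61732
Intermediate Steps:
b = 10 (b = 4 + 6 = 10)
D = -156 (D = -12*13 = -156)
T(j) = 50 - 780*j + 5*j² (T(j) = 5*((j² - 156*j) + 10) = 5*(10 + j² - 156*j) = 50 - 780*j + 5*j²)
f(q, y) = -y/2 (f(q, y) = y/(-2) = y*(-½) = -y/2)
f(-6, 23)*(T(8) + 502) = (-½*23)*((50 - 780*8 + 5*8²) + 502) = -23*((50 - 6240 + 5*64) + 502)/2 = -23*((50 - 6240 + 320) + 502)/2 = -23*(-5870 + 502)/2 = -23/2*(-5368) = 61732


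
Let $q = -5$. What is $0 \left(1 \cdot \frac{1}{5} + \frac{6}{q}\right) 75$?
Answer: $0$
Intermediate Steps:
$0 \left(1 \cdot \frac{1}{5} + \frac{6}{q}\right) 75 = 0 \left(1 \cdot \frac{1}{5} + \frac{6}{-5}\right) 75 = 0 \left(1 \cdot \frac{1}{5} + 6 \left(- \frac{1}{5}\right)\right) 75 = 0 \left(\frac{1}{5} - \frac{6}{5}\right) 75 = 0 \left(-1\right) 75 = 0 \cdot 75 = 0$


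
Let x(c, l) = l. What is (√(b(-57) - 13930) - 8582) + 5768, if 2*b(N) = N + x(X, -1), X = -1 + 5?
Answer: -2814 + 3*I*√1551 ≈ -2814.0 + 118.15*I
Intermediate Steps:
X = 4
b(N) = -½ + N/2 (b(N) = (N - 1)/2 = (-1 + N)/2 = -½ + N/2)
(√(b(-57) - 13930) - 8582) + 5768 = (√((-½ + (½)*(-57)) - 13930) - 8582) + 5768 = (√((-½ - 57/2) - 13930) - 8582) + 5768 = (√(-29 - 13930) - 8582) + 5768 = (√(-13959) - 8582) + 5768 = (3*I*√1551 - 8582) + 5768 = (-8582 + 3*I*√1551) + 5768 = -2814 + 3*I*√1551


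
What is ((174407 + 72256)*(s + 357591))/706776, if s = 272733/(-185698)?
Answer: 779967913343355/6249851888 ≈ 1.2480e+5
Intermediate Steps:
s = -272733/185698 (s = 272733*(-1/185698) = -272733/185698 ≈ -1.4687)
((174407 + 72256)*(s + 357591))/706776 = ((174407 + 72256)*(-272733/185698 + 357591))/706776 = (246663*(66403660785/185698))*(1/706776) = (16379326180210455/185698)*(1/706776) = 779967913343355/6249851888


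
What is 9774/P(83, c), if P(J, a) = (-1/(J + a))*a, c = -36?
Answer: 25521/2 ≈ 12761.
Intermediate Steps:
P(J, a) = -a/(J + a)
9774/P(83, c) = 9774/((-1*(-36)/(83 - 36))) = 9774/((-1*(-36)/47)) = 9774/((-1*(-36)*1/47)) = 9774/(36/47) = 9774*(47/36) = 25521/2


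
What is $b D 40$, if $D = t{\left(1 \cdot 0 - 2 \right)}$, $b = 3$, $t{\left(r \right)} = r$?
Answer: $-240$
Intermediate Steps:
$D = -2$ ($D = 1 \cdot 0 - 2 = 0 - 2 = -2$)
$b D 40 = 3 \left(-2\right) 40 = \left(-6\right) 40 = -240$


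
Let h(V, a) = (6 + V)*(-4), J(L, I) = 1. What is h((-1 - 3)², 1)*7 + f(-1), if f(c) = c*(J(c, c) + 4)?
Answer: -621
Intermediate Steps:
h(V, a) = -24 - 4*V
f(c) = 5*c (f(c) = c*(1 + 4) = c*5 = 5*c)
h((-1 - 3)², 1)*7 + f(-1) = (-24 - 4*(-1 - 3)²)*7 + 5*(-1) = (-24 - 4*(-4)²)*7 - 5 = (-24 - 4*16)*7 - 5 = (-24 - 64)*7 - 5 = -88*7 - 5 = -616 - 5 = -621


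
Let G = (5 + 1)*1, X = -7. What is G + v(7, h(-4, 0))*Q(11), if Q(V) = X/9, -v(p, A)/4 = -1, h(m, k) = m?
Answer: 26/9 ≈ 2.8889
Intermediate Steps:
v(p, A) = 4 (v(p, A) = -4*(-1) = 4)
Q(V) = -7/9
G = 6 (G = 6*1 = 6)
G + v(7, h(-4, 0))*Q(11) = 6 + 4*(-7/9) = 6 - 28/9 = 26/9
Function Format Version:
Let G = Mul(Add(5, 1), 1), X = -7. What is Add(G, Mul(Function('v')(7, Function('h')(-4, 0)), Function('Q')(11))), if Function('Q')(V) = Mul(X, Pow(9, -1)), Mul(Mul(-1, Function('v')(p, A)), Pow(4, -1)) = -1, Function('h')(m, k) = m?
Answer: Rational(26, 9) ≈ 2.8889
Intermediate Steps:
Function('v')(p, A) = 4 (Function('v')(p, A) = Mul(-4, -1) = 4)
Function('Q')(V) = Rational(-7, 9) (Function('Q')(V) = Mul(-7, Pow(9, -1)) = Mul(-7, Rational(1, 9)) = Rational(-7, 9))
G = 6 (G = Mul(6, 1) = 6)
Add(G, Mul(Function('v')(7, Function('h')(-4, 0)), Function('Q')(11))) = Add(6, Mul(4, Rational(-7, 9))) = Add(6, Rational(-28, 9)) = Rational(26, 9)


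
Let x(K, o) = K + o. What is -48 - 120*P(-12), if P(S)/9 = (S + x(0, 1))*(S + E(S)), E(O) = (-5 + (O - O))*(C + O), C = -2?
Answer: 688992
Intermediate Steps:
E(O) = 10 - 5*O (E(O) = (-5 + (O - O))*(-2 + O) = (-5 + 0)*(-2 + O) = -5*(-2 + O) = 10 - 5*O)
P(S) = 9*(1 + S)*(10 - 4*S) (P(S) = 9*((S + (0 + 1))*(S + (10 - 5*S))) = 9*((S + 1)*(10 - 4*S)) = 9*((1 + S)*(10 - 4*S)) = 9*(1 + S)*(10 - 4*S))
-48 - 120*P(-12) = -48 - 120*(90 - 36*(-12)² + 54*(-12)) = -48 - 120*(90 - 36*144 - 648) = -48 - 120*(90 - 5184 - 648) = -48 - 120*(-5742) = -48 + 689040 = 688992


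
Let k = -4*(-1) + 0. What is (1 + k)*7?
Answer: 35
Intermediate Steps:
k = 4 (k = 4 + 0 = 4)
(1 + k)*7 = (1 + 4)*7 = 5*7 = 35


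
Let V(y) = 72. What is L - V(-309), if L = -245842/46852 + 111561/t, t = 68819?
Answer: -121920952681/1612153894 ≈ -75.626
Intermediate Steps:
L = -5845872313/1612153894 (L = -245842/46852 + 111561/68819 = -245842*1/46852 + 111561*(1/68819) = -122921/23426 + 111561/68819 = -5845872313/1612153894 ≈ -3.6261)
L - V(-309) = -5845872313/1612153894 - 1*72 = -5845872313/1612153894 - 72 = -121920952681/1612153894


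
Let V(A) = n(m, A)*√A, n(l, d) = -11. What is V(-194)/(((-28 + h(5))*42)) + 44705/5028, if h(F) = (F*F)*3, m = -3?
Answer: 44705/5028 - 11*I*√194/1974 ≈ 8.8912 - 0.077615*I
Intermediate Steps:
h(F) = 3*F² (h(F) = F²*3 = 3*F²)
V(A) = -11*√A
V(-194)/(((-28 + h(5))*42)) + 44705/5028 = (-11*I*√194)/(((-28 + 3*5²)*42)) + 44705/5028 = (-11*I*√194)/(((-28 + 3*25)*42)) + 44705*(1/5028) = (-11*I*√194)/(((-28 + 75)*42)) + 44705/5028 = (-11*I*√194)/((47*42)) + 44705/5028 = -11*I*√194/1974 + 44705/5028 = 44705/5028 - 11*I*√194/1974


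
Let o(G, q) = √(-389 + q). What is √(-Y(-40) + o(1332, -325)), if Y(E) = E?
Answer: √(40 + I*√714) ≈ 6.6372 + 2.013*I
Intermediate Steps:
√(-Y(-40) + o(1332, -325)) = √(-1*(-40) + √(-389 - 325)) = √(40 + √(-714)) = √(40 + I*√714)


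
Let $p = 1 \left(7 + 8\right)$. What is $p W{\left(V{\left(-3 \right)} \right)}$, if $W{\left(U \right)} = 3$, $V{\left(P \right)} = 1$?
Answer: $45$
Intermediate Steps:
$p = 15$ ($p = 1 \cdot 15 = 15$)
$p W{\left(V{\left(-3 \right)} \right)} = 15 \cdot 3 = 45$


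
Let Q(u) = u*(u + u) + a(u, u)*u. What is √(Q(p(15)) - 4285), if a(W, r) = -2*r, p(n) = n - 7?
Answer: I*√4285 ≈ 65.46*I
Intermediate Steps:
p(n) = -7 + n
Q(u) = 0 (Q(u) = u*(u + u) + (-2*u)*u = u*(2*u) - 2*u² = 2*u² - 2*u² = 0)
√(Q(p(15)) - 4285) = √(0 - 4285) = √(-4285) = I*√4285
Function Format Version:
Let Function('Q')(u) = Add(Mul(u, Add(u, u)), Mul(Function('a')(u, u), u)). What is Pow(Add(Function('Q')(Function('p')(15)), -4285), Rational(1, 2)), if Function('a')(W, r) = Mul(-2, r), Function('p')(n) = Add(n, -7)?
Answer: Mul(I, Pow(4285, Rational(1, 2))) ≈ Mul(65.460, I)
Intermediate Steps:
Function('p')(n) = Add(-7, n)
Function('Q')(u) = 0 (Function('Q')(u) = Add(Mul(u, Add(u, u)), Mul(Mul(-2, u), u)) = Add(Mul(u, Mul(2, u)), Mul(-2, Pow(u, 2))) = Add(Mul(2, Pow(u, 2)), Mul(-2, Pow(u, 2))) = 0)
Pow(Add(Function('Q')(Function('p')(15)), -4285), Rational(1, 2)) = Pow(Add(0, -4285), Rational(1, 2)) = Pow(-4285, Rational(1, 2)) = Mul(I, Pow(4285, Rational(1, 2)))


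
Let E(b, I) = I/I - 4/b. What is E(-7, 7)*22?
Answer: 242/7 ≈ 34.571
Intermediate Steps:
E(b, I) = 1 - 4/b
E(-7, 7)*22 = ((-4 - 7)/(-7))*22 = -⅐*(-11)*22 = (11/7)*22 = 242/7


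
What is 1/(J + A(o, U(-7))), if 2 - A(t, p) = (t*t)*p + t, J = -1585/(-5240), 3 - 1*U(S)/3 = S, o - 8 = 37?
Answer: -1048/63710747 ≈ -1.6449e-5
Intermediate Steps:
o = 45 (o = 8 + 37 = 45)
U(S) = 9 - 3*S
J = 317/1048 (J = -1585*(-1/5240) = 317/1048 ≈ 0.30248)
A(t, p) = 2 - t - p*t² (A(t, p) = 2 - ((t*t)*p + t) = 2 - (t²*p + t) = 2 - (p*t² + t) = 2 - (t + p*t²) = 2 + (-t - p*t²) = 2 - t - p*t²)
1/(J + A(o, U(-7))) = 1/(317/1048 + (2 - 1*45 - 1*(9 - 3*(-7))*45²)) = 1/(317/1048 + (2 - 45 - 1*(9 + 21)*2025)) = 1/(317/1048 + (2 - 45 - 1*30*2025)) = 1/(317/1048 + (2 - 45 - 60750)) = 1/(317/1048 - 60793) = 1/(-63710747/1048) = -1048/63710747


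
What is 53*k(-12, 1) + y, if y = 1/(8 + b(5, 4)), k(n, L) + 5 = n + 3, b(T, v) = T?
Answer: -9645/13 ≈ -741.92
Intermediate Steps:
k(n, L) = -2 + n (k(n, L) = -5 + (n + 3) = -5 + (3 + n) = -2 + n)
y = 1/13 (y = 1/(8 + 5) = 1/13 ≈ 0.076923)
53*k(-12, 1) + y = 53*(-2 - 12) + 1/13 = 53*(-14) + 1/13 = -742 + 1/13 = -9645/13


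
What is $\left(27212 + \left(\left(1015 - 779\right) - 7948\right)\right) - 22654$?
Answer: $-3154$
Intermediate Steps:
$\left(27212 + \left(\left(1015 - 779\right) - 7948\right)\right) - 22654 = \left(27212 + \left(236 - 7948\right)\right) - 22654 = \left(27212 - 7712\right) - 22654 = 19500 - 22654 = -3154$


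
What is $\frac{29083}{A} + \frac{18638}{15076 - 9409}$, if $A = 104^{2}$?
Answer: $\frac{366401969}{61294272} \approx 5.9778$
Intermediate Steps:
$A = 10816$
$\frac{29083}{A} + \frac{18638}{15076 - 9409} = \frac{29083}{10816} + \frac{18638}{15076 - 9409} = 29083 \cdot \frac{1}{10816} + \frac{18638}{5667} = \frac{29083}{10816} + 18638 \cdot \frac{1}{5667} = \frac{29083}{10816} + \frac{18638}{5667} = \frac{366401969}{61294272}$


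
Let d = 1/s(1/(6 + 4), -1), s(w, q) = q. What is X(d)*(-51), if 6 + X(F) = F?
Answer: 357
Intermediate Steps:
d = -1 (d = 1/(-1) = -1)
X(F) = -6 + F
X(d)*(-51) = (-6 - 1)*(-51) = -7*(-51) = 357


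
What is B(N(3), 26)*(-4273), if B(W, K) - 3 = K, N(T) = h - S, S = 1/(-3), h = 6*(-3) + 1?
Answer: -123917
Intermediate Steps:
h = -17 (h = -18 + 1 = -17)
S = -⅓ ≈ -0.33333
N(T) = -50/3 (N(T) = -17 - 1*(-⅓) = -17 + ⅓ = -50/3)
B(W, K) = 3 + K
B(N(3), 26)*(-4273) = (3 + 26)*(-4273) = 29*(-4273) = -123917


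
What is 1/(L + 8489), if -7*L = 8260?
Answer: 1/7309 ≈ 0.00013682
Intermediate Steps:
L = -1180 (L = -⅐*8260 = -1180)
1/(L + 8489) = 1/(-1180 + 8489) = 1/7309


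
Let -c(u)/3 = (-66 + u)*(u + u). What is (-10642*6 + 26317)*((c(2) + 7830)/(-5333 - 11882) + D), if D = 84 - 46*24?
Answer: 131882210286/3443 ≈ 3.8304e+7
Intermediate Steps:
c(u) = -6*u*(-66 + u) (c(u) = -3*(-66 + u)*(u + u) = -3*(-66 + u)*2*u = -6*u*(-66 + u))
D = -1020 (D = 84 - 1104 = -1020)
(-10642*6 + 26317)*((c(2) + 7830)/(-5333 - 11882) + D) = (-10642*6 + 26317)*((6*2*(66 - 1*2) + 7830)/(-5333 - 11882) - 1020) = (-63852 + 26317)*((6*2*(66 - 2) + 7830)/(-17215) - 1020) = -37535*((6*2*64 + 7830)*(-1/17215) - 1020) = -37535*((768 + 7830)*(-1/17215) - 1020) = -37535*(8598*(-1/17215) - 1020) = -37535*(-8598/17215 - 1020) = -37535*(-17567898/17215) = 131882210286/3443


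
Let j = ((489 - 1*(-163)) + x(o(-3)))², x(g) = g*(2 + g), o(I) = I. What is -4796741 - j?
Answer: -5225766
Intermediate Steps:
j = 429025 (j = ((489 - 1*(-163)) - 3*(2 - 3))² = ((489 + 163) - 3*(-1))² = (652 + 3)² = 655² = 429025)
-4796741 - j = -4796741 - 1*429025 = -4796741 - 429025 = -5225766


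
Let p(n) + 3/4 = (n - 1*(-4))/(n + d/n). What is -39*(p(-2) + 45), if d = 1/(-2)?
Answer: -47073/28 ≈ -1681.2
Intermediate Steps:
d = -1/2 ≈ -0.50000
p(n) = -3/4 + (4 + n)/(n - 1/(2*n)) (p(n) = -3/4 + (n - 1*(-4))/(n - 1/(2*n)) = -3/4 + (n + 4)/(n - 1/(2*n)) = -3/4 + (4 + n)/(n - 1/(2*n)))
-39*(p(-2) + 45) = -39*((3 + 2*(-2)**2 + 32*(-2))/(4*(-1 + 2*(-2)**2)) + 45) = -39*((3 + 2*4 - 64)/(4*(-1 + 2*4)) + 45) = -39*((3 + 8 - 64)/(4*(-1 + 8)) + 45) = -39*((1/4)*(-53)/7 + 45) = -39*((1/4)*(1/7)*(-53) + 45) = -39*(-53/28 + 45) = -39*1207/28 = -47073/28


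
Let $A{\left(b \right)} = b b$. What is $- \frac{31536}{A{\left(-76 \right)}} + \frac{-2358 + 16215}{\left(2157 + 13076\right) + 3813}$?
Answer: $- \frac{32537289}{6875606} \approx -4.7323$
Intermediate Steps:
$A{\left(b \right)} = b^{2}$
$- \frac{31536}{A{\left(-76 \right)}} + \frac{-2358 + 16215}{\left(2157 + 13076\right) + 3813} = - \frac{31536}{\left(-76\right)^{2}} + \frac{-2358 + 16215}{\left(2157 + 13076\right) + 3813} = - \frac{31536}{5776} + \frac{13857}{15233 + 3813} = \left(-31536\right) \frac{1}{5776} + \frac{13857}{19046} = - \frac{1971}{361} + 13857 \cdot \frac{1}{19046} = - \frac{1971}{361} + \frac{13857}{19046} = - \frac{32537289}{6875606}$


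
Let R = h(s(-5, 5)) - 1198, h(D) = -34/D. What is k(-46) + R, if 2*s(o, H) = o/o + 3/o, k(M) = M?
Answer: -1414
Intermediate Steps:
s(o, H) = 1/2 + 3/(2*o) (s(o, H) = (o/o + 3/o)/2 = (1 + 3/o)/2 = 1/2 + 3/(2*o))
R = -1368 (R = -34*(-10/(3 - 5)) - 1198 = -34/((1/2)*(-1/5)*(-2)) - 1198 = -34/1/5 - 1198 = -34*5 - 1198 = -170 - 1198 = -1368)
k(-46) + R = -46 - 1368 = -1414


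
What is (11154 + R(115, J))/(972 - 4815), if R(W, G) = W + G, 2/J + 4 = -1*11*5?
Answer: -221623/75579 ≈ -2.9323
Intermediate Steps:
J = -2/59 (J = 2/(-4 - 1*11*5) = 2/(-4 - 11*5) = 2/(-4 - 55) = 2/(-59) = 2*(-1/59) = -2/59 ≈ -0.033898)
R(W, G) = G + W
(11154 + R(115, J))/(972 - 4815) = (11154 + (-2/59 + 115))/(972 - 4815) = (11154 + 6783/59)/(-3843) = (664869/59)*(-1/3843) = -221623/75579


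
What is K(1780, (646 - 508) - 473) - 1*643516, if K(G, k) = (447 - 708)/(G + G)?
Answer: -2290917221/3560 ≈ -6.4352e+5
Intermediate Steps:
K(G, k) = -261/(2*G) (K(G, k) = -261*1/(2*G) = -261/(2*G))
K(1780, (646 - 508) - 473) - 1*643516 = -261/2/1780 - 1*643516 = -261/2*1/1780 - 643516 = -261/3560 - 643516 = -2290917221/3560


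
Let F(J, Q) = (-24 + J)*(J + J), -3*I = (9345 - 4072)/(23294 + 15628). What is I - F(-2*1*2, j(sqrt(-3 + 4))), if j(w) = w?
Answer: -26160857/116766 ≈ -224.05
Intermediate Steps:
I = -5273/116766 (I = -(9345 - 4072)/(3*(23294 + 15628)) = -5273/(3*38922) = -1/3*5273/38922 = -5273/116766 ≈ -0.045159)
F(J, Q) = 2*J*(-24 + J) (F(J, Q) = (-24 + J)*(2*J) = 2*J*(-24 + J))
I - F(-2*1*2, j(sqrt(-3 + 4))) = -5273/116766 - 2*-2*1*2*(-24 - 2*1*2) = -5273/116766 - 2*(-2*2)*(-24 - 2*2) = -5273/116766 - 2*(-4)*(-24 - 4) = -5273/116766 - 2*(-4)*(-28) = -5273/116766 - 1*224 = -5273/116766 - 224 = -26160857/116766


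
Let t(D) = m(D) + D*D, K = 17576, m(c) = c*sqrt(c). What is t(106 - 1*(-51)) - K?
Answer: 7073 + 157*sqrt(157) ≈ 9040.2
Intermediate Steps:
m(c) = c**(3/2)
t(D) = D**2 + D**(3/2) (t(D) = D**(3/2) + D*D = D**(3/2) + D**2 = D**2 + D**(3/2))
t(106 - 1*(-51)) - K = ((106 - 1*(-51))**2 + (106 - 1*(-51))**(3/2)) - 1*17576 = ((106 + 51)**2 + (106 + 51)**(3/2)) - 17576 = (157**2 + 157**(3/2)) - 17576 = (24649 + 157*sqrt(157)) - 17576 = 7073 + 157*sqrt(157)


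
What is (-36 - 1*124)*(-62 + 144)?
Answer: -13120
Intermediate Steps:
(-36 - 1*124)*(-62 + 144) = (-36 - 124)*82 = -160*82 = -13120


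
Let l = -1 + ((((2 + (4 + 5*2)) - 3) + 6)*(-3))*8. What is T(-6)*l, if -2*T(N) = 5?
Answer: 2285/2 ≈ 1142.5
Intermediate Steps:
T(N) = -5/2 (T(N) = -½*5 = -5/2)
l = -457 (l = -1 + ((((2 + (4 + 10)) - 3) + 6)*(-3))*8 = -1 + ((((2 + 14) - 3) + 6)*(-3))*8 = -1 + (((16 - 3) + 6)*(-3))*8 = -1 + ((13 + 6)*(-3))*8 = -1 + (19*(-3))*8 = -1 - 57*8 = -1 - 456 = -457)
T(-6)*l = -5/2*(-457) = 2285/2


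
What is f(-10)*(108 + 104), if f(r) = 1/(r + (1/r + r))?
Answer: -2120/201 ≈ -10.547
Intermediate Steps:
f(r) = 1/(1/r + 2*r) (f(r) = 1/(r + (r + 1/r)) = 1/(1/r + 2*r))
f(-10)*(108 + 104) = (-10/(1 + 2*(-10)²))*(108 + 104) = -10/(1 + 2*100)*212 = -10/(1 + 200)*212 = -10/201*212 = -2120/201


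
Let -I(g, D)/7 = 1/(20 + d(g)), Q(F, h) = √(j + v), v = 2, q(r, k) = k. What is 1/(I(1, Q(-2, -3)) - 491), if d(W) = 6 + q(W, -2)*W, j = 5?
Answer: -24/11791 ≈ -0.0020355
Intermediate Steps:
Q(F, h) = √7 (Q(F, h) = √(5 + 2) = √7)
d(W) = 6 - 2*W
I(g, D) = -7/(26 - 2*g) (I(g, D) = -7/(20 + (6 - 2*g)) = -7/(26 - 2*g))
1/(I(1, Q(-2, -3)) - 491) = 1/(7/(2*(-13 + 1)) - 491) = 1/((7/2)/(-12) - 491) = 1/((7/2)*(-1/12) - 491) = 1/(-7/24 - 491) = 1/(-11791/24) = -24/11791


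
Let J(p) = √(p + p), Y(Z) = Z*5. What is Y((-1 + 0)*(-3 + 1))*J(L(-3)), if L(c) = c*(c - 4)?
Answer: 10*√42 ≈ 64.807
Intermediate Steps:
Y(Z) = 5*Z
L(c) = c*(-4 + c)
J(p) = √2*√p (J(p) = √(2*p) = √2*√p)
Y((-1 + 0)*(-3 + 1))*J(L(-3)) = (5*((-1 + 0)*(-3 + 1)))*(√2*√(-3*(-4 - 3))) = (5*(-1*(-2)))*(√2*√(-3*(-7))) = (5*2)*(√2*√21) = 10*√42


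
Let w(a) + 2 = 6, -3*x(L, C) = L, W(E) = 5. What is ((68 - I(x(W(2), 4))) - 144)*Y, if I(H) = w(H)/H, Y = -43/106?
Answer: 7912/265 ≈ 29.857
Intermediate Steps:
x(L, C) = -L/3
Y = -43/106 (Y = -43*1/106 = -43/106 ≈ -0.40566)
w(a) = 4 (w(a) = -2 + 6 = 4)
I(H) = 4/H
((68 - I(x(W(2), 4))) - 144)*Y = ((68 - 4/((-⅓*5))) - 144)*(-43/106) = ((68 - 4/(-5/3)) - 144)*(-43/106) = ((68 - 4*(-3)/5) - 144)*(-43/106) = ((68 - 1*(-12/5)) - 144)*(-43/106) = ((68 + 12/5) - 144)*(-43/106) = (352/5 - 144)*(-43/106) = -368/5*(-43/106) = 7912/265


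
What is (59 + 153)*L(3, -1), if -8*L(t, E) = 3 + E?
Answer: -53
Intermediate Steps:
L(t, E) = -3/8 - E/8 (L(t, E) = -(3 + E)/8 = -3/8 - E/8)
(59 + 153)*L(3, -1) = (59 + 153)*(-3/8 - ⅛*(-1)) = 212*(-3/8 + ⅛) = 212*(-¼) = -53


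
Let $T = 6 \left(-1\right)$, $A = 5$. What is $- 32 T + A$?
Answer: $197$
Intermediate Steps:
$T = -6$
$- 32 T + A = \left(-32\right) \left(-6\right) + 5 = 192 + 5 = 197$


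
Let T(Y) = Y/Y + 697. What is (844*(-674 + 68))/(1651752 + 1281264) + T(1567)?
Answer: 85280571/122209 ≈ 697.83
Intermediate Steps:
T(Y) = 698 (T(Y) = 1 + 697 = 698)
(844*(-674 + 68))/(1651752 + 1281264) + T(1567) = (844*(-674 + 68))/(1651752 + 1281264) + 698 = (844*(-606))/2933016 + 698 = -511464*1/2933016 + 698 = -21311/122209 + 698 = 85280571/122209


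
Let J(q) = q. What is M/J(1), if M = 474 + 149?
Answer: 623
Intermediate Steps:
M = 623
M/J(1) = 623/1 = 623*1 = 623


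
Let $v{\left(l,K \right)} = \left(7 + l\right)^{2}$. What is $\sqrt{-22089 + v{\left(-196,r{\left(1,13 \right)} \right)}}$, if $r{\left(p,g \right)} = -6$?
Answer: $8 \sqrt{213} \approx 116.76$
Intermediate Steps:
$\sqrt{-22089 + v{\left(-196,r{\left(1,13 \right)} \right)}} = \sqrt{-22089 + \left(7 - 196\right)^{2}} = \sqrt{-22089 + \left(-189\right)^{2}} = \sqrt{-22089 + 35721} = \sqrt{13632} = 8 \sqrt{213}$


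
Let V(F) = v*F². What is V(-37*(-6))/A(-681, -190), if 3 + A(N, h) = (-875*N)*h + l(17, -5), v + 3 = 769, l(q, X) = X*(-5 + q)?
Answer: -12583848/37738771 ≈ -0.33345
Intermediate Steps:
v = 766 (v = -3 + 769 = 766)
A(N, h) = -63 - 875*N*h (A(N, h) = -3 + ((-875*N)*h - 5*(-5 + 17)) = -3 + (-875*N*h - 5*12) = -3 + (-875*N*h - 60) = -3 + (-60 - 875*N*h) = -63 - 875*N*h)
V(F) = 766*F²
V(-37*(-6))/A(-681, -190) = (766*(-37*(-6))²)/(-63 - 875*(-681)*(-190)) = (766*222²)/(-63 - 113216250) = (766*49284)/(-113216313) = 37751544*(-1/113216313) = -12583848/37738771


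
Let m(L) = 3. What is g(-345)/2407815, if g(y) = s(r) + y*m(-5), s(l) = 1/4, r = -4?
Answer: -4139/9631260 ≈ -0.00042975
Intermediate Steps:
s(l) = ¼
g(y) = ¼ + 3*y (g(y) = ¼ + y*3 = ¼ + 3*y)
g(-345)/2407815 = (¼ + 3*(-345))/2407815 = (¼ - 1035)*(1/2407815) = -4139/4*1/2407815 = -4139/9631260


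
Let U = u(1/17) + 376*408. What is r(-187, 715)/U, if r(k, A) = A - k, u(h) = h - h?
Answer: 451/76704 ≈ 0.0058797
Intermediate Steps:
u(h) = 0
U = 153408 (U = 0 + 376*408 = 0 + 153408 = 153408)
r(-187, 715)/U = (715 - 1*(-187))/153408 = (715 + 187)*(1/153408) = 902*(1/153408) = 451/76704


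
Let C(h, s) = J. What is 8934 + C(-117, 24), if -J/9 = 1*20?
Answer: 8754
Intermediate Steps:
J = -180 (J = -9*20 = -180)
C(h, s) = -180
8934 + C(-117, 24) = 8934 - 180 = 8754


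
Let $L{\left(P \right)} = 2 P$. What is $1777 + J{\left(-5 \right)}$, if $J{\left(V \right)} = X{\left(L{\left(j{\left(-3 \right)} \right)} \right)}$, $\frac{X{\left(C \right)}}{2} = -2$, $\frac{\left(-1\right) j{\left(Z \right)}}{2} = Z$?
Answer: $1773$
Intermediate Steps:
$j{\left(Z \right)} = - 2 Z$
$X{\left(C \right)} = -4$ ($X{\left(C \right)} = 2 \left(-2\right) = -4$)
$J{\left(V \right)} = -4$
$1777 + J{\left(-5 \right)} = 1777 - 4 = 1773$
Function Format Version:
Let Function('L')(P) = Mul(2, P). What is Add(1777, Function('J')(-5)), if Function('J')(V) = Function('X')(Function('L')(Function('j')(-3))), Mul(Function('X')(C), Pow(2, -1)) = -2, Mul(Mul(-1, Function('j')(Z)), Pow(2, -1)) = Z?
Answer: 1773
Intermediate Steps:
Function('j')(Z) = Mul(-2, Z)
Function('X')(C) = -4 (Function('X')(C) = Mul(2, -2) = -4)
Function('J')(V) = -4
Add(1777, Function('J')(-5)) = Add(1777, -4) = 1773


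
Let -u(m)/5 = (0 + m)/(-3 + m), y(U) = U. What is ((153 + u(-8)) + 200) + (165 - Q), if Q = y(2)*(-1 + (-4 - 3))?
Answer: 5834/11 ≈ 530.36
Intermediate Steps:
u(m) = -5*m/(-3 + m) (u(m) = -5*(0 + m)/(-3 + m) = -5*m/(-3 + m))
Q = -16 (Q = 2*(-1 + (-4 - 3)) = 2*(-1 - 7) = 2*(-8) = -16)
((153 + u(-8)) + 200) + (165 - Q) = ((153 - 5*(-8)/(-3 - 8)) + 200) + (165 - 1*(-16)) = ((153 - 5*(-8)/(-11)) + 200) + (165 + 16) = ((153 - 5*(-8)*(-1/11)) + 200) + 181 = ((153 - 40/11) + 200) + 181 = (1643/11 + 200) + 181 = 3843/11 + 181 = 5834/11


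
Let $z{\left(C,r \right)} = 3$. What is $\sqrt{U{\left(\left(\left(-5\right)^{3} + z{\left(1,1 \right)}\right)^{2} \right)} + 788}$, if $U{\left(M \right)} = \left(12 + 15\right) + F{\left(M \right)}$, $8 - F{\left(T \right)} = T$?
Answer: $i \sqrt{14061} \approx 118.58 i$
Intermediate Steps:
$F{\left(T \right)} = 8 - T$
$U{\left(M \right)} = 35 - M$ ($U{\left(M \right)} = \left(12 + 15\right) - \left(-8 + M\right) = 27 - \left(-8 + M\right) = 35 - M$)
$\sqrt{U{\left(\left(\left(-5\right)^{3} + z{\left(1,1 \right)}\right)^{2} \right)} + 788} = \sqrt{\left(35 - \left(\left(-5\right)^{3} + 3\right)^{2}\right) + 788} = \sqrt{\left(35 - \left(-125 + 3\right)^{2}\right) + 788} = \sqrt{\left(35 - \left(-122\right)^{2}\right) + 788} = \sqrt{\left(35 - 14884\right) + 788} = \sqrt{-14849 + 788} = \sqrt{-14061} = i \sqrt{14061}$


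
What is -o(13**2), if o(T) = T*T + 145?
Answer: -28706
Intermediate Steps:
o(T) = 145 + T**2 (o(T) = T**2 + 145 = 145 + T**2)
-o(13**2) = -(145 + (13**2)**2) = -(145 + 169**2) = -(145 + 28561) = -1*28706 = -28706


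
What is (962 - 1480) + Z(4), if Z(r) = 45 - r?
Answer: -477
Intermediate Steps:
(962 - 1480) + Z(4) = (962 - 1480) + (45 - 1*4) = -518 + (45 - 4) = -518 + 41 = -477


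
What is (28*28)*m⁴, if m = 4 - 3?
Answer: 784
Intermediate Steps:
m = 1
(28*28)*m⁴ = (28*28)*1⁴ = 784*1 = 784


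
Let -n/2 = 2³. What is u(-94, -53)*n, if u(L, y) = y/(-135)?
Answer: -848/135 ≈ -6.2815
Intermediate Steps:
u(L, y) = -y/135 (u(L, y) = y*(-1/135) = -y/135)
n = -16 (n = -2*2³ = -2*8 = -16)
u(-94, -53)*n = -1/135*(-53)*(-16) = (53/135)*(-16) = -848/135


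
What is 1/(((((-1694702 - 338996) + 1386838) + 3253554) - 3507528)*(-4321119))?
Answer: 1/3892610913246 ≈ 2.5690e-13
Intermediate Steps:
1/(((((-1694702 - 338996) + 1386838) + 3253554) - 3507528)*(-4321119)) = -1/4321119/(((-2033698 + 1386838) + 3253554) - 3507528) = -1/4321119/((-646860 + 3253554) - 3507528) = -1/4321119/(2606694 - 3507528) = -1/4321119/(-900834) = -1/900834*(-1/4321119) = 1/3892610913246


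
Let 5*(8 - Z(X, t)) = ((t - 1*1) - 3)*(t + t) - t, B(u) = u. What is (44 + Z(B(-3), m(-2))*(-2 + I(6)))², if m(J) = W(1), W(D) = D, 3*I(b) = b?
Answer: 1936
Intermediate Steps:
I(b) = b/3
m(J) = 1
Z(X, t) = 8 + t/5 - 2*t*(-4 + t)/5 (Z(X, t) = 8 - (((t - 1*1) - 3)*(t + t) - t)/5 = 8 - (((t - 1) - 3)*(2*t) - t)/5 = 8 - (((-1 + t) - 3)*(2*t) - t)/5 = 8 - ((-4 + t)*(2*t) - t)/5 = 8 - (2*t*(-4 + t) - t)/5 = 8 - (-t + 2*t*(-4 + t))/5 = 8 + (t/5 - 2*t*(-4 + t)/5) = 8 + t/5 - 2*t*(-4 + t)/5)
(44 + Z(B(-3), m(-2))*(-2 + I(6)))² = (44 + (8 - ⅖*1² + (9/5)*1)*(-2 + (⅓)*6))² = (44 + (8 - ⅖*1 + 9/5)*(-2 + 2))² = (44 + (8 - ⅖ + 9/5)*0)² = (44 + (47/5)*0)² = (44 + 0)² = 44² = 1936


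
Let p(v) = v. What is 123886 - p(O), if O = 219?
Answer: 123667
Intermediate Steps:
123886 - p(O) = 123886 - 1*219 = 123886 - 219 = 123667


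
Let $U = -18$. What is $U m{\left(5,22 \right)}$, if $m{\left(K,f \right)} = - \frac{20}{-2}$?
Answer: $-180$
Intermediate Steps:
$m{\left(K,f \right)} = 10$ ($m{\left(K,f \right)} = \left(-20\right) \left(- \frac{1}{2}\right) = 10$)
$U m{\left(5,22 \right)} = \left(-18\right) 10 = -180$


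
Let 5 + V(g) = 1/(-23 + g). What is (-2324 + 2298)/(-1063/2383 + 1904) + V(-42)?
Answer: -1482818364/294850985 ≈ -5.0290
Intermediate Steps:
V(g) = -5 + 1/(-23 + g)
(-2324 + 2298)/(-1063/2383 + 1904) + V(-42) = (-2324 + 2298)/(-1063/2383 + 1904) + (116 - 5*(-42))/(-23 - 42) = -26/(-1063*1/2383 + 1904) + (116 + 210)/(-65) = -26/(-1063/2383 + 1904) - 1/65*326 = -26/4536169/2383 - 326/65 = -26*2383/4536169 - 326/65 = -61958/4536169 - 326/65 = -1482818364/294850985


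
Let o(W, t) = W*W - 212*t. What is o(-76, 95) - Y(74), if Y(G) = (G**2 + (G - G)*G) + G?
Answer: -19914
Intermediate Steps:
Y(G) = G + G**2 (Y(G) = (G**2 + 0*G) + G = (G**2 + 0) + G = G**2 + G = G + G**2)
o(W, t) = W**2 - 212*t
o(-76, 95) - Y(74) = ((-76)**2 - 212*95) - 74*(1 + 74) = (5776 - 20140) - 74*75 = -14364 - 1*5550 = -14364 - 5550 = -19914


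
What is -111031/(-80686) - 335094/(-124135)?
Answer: 40820227669/10015956610 ≈ 4.0755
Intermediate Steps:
-111031/(-80686) - 335094/(-124135) = -111031*(-1/80686) - 335094*(-1/124135) = 111031/80686 + 335094/124135 = 40820227669/10015956610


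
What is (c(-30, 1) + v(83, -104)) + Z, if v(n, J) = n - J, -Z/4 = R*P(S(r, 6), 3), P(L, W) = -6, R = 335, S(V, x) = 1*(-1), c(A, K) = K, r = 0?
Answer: 8228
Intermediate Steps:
S(V, x) = -1
Z = 8040 (Z = -1340*(-6) = -4*(-2010) = 8040)
(c(-30, 1) + v(83, -104)) + Z = (1 + (83 - 1*(-104))) + 8040 = (1 + (83 + 104)) + 8040 = (1 + 187) + 8040 = 188 + 8040 = 8228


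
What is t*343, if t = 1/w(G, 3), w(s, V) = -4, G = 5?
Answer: -343/4 ≈ -85.750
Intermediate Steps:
t = -1/4 (t = 1/(-4) = -1/4 ≈ -0.25000)
t*343 = -1/4*343 = -343/4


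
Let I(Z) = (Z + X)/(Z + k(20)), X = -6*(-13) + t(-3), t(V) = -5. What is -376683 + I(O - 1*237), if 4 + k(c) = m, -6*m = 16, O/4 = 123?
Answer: -280627851/745 ≈ -3.7668e+5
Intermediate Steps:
O = 492 (O = 4*123 = 492)
m = -8/3 (m = -⅙*16 = -8/3 ≈ -2.6667)
k(c) = -20/3 (k(c) = -4 - 8/3 = -20/3)
X = 73 (X = -6*(-13) - 5 = 78 - 5 = 73)
I(Z) = (73 + Z)/(-20/3 + Z) (I(Z) = (Z + 73)/(Z - 20/3) = (73 + Z)/(-20/3 + Z))
-376683 + I(O - 1*237) = -376683 + 3*(73 + (492 - 1*237))/(-20 + 3*(492 - 1*237)) = -376683 + 3*(73 + (492 - 237))/(-20 + 3*(492 - 237)) = -376683 + 3*(73 + 255)/(-20 + 3*255) = -376683 + 3*328/(-20 + 765) = -376683 + 3*328/745 = -376683 + 3*(1/745)*328 = -376683 + 984/745 = -280627851/745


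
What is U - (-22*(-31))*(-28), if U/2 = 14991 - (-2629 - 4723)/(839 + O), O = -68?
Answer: 37853842/771 ≈ 49097.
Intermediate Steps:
U = 23130826/771 (U = 2*(14991 - (-2629 - 4723)/(839 - 68)) = 2*(14991 - (-7352)/771) = 2*(14991 - 1*(-7352/771)) = 2*(14991 + 7352/771) = 2*(11565413/771) = 23130826/771 ≈ 30001.)
U - (-22*(-31))*(-28) = 23130826/771 - (-22*(-31))*(-28) = 23130826/771 - 682*(-28) = 23130826/771 - 1*(-19096) = 23130826/771 + 19096 = 37853842/771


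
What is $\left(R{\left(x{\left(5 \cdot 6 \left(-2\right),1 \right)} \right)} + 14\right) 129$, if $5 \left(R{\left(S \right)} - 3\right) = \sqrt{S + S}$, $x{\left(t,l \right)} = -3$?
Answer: $2193 + \frac{129 i \sqrt{6}}{5} \approx 2193.0 + 63.197 i$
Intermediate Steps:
$R{\left(S \right)} = 3 + \frac{\sqrt{2} \sqrt{S}}{5}$ ($R{\left(S \right)} = 3 + \frac{\sqrt{S + S}}{5} = 3 + \frac{\sqrt{2 S}}{5} = 3 + \frac{\sqrt{2} \sqrt{S}}{5}$)
$\left(R{\left(x{\left(5 \cdot 6 \left(-2\right),1 \right)} \right)} + 14\right) 129 = \left(\left(3 + \frac{\sqrt{2} \sqrt{-3}}{5}\right) + 14\right) 129 = \left(\left(3 + \frac{\sqrt{2} i \sqrt{3}}{5}\right) + 14\right) 129 = \left(\left(3 + \frac{i \sqrt{6}}{5}\right) + 14\right) 129 = \left(17 + \frac{i \sqrt{6}}{5}\right) 129 = 2193 + \frac{129 i \sqrt{6}}{5}$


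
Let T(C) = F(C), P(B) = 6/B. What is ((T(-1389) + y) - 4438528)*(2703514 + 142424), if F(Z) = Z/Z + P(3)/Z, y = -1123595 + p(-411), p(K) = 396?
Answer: -7328515573738736/463 ≈ -1.5828e+13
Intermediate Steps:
y = -1123199 (y = -1123595 + 396 = -1123199)
F(Z) = 1 + 2/Z (F(Z) = Z/Z + (6/3)/Z = 1 + (6*(⅓))/Z = 1 + 2/Z)
T(C) = (2 + C)/C
((T(-1389) + y) - 4438528)*(2703514 + 142424) = (((2 - 1389)/(-1389) - 1123199) - 4438528)*(2703514 + 142424) = ((-1/1389*(-1387) - 1123199) - 4438528)*2845938 = ((1387/1389 - 1123199) - 4438528)*2845938 = (-1560122024/1389 - 4438528)*2845938 = -7725237416/1389*2845938 = -7328515573738736/463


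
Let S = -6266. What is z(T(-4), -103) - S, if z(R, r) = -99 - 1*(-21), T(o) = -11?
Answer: 6188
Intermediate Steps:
z(R, r) = -78 (z(R, r) = -99 + 21 = -78)
z(T(-4), -103) - S = -78 - 1*(-6266) = -78 + 6266 = 6188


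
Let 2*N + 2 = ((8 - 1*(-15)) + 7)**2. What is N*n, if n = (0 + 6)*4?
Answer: 10776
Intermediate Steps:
N = 449 (N = -1 + ((8 - 1*(-15)) + 7)**2/2 = -1 + ((8 + 15) + 7)**2/2 = -1 + (23 + 7)**2/2 = -1 + (1/2)*30**2 = -1 + (1/2)*900 = -1 + 450 = 449)
n = 24 (n = 6*4 = 24)
N*n = 449*24 = 10776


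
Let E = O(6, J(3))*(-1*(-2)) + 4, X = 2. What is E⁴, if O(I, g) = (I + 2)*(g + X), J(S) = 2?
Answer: 21381376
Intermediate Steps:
O(I, g) = (2 + I)*(2 + g) (O(I, g) = (I + 2)*(g + 2) = (2 + I)*(2 + g))
E = 68 (E = (4 + 2*6 + 2*2 + 6*2)*(-1*(-2)) + 4 = (4 + 12 + 4 + 12)*2 + 4 = 32*2 + 4 = 64 + 4 = 68)
E⁴ = 68⁴ = 21381376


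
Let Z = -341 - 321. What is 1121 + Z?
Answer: 459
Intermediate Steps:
Z = -662
1121 + Z = 1121 - 662 = 459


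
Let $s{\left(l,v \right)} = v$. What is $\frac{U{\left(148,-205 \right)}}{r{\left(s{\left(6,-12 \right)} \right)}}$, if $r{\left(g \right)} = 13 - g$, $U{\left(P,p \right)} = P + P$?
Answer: $\frac{296}{25} \approx 11.84$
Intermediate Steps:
$U{\left(P,p \right)} = 2 P$
$\frac{U{\left(148,-205 \right)}}{r{\left(s{\left(6,-12 \right)} \right)}} = \frac{2 \cdot 148}{13 - -12} = \frac{296}{13 + 12} = \frac{296}{25}$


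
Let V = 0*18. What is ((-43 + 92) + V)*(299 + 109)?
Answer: 19992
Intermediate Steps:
V = 0
((-43 + 92) + V)*(299 + 109) = ((-43 + 92) + 0)*(299 + 109) = (49 + 0)*408 = 49*408 = 19992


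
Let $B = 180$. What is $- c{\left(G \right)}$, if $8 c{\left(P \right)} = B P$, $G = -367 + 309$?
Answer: $1305$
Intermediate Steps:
$G = -58$
$c{\left(P \right)} = \frac{45 P}{2}$ ($c{\left(P \right)} = \frac{180 P}{8} = \frac{45 P}{2}$)
$- c{\left(G \right)} = - \frac{45 \left(-58\right)}{2} = \left(-1\right) \left(-1305\right) = 1305$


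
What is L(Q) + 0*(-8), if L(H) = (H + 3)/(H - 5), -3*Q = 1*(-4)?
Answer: -13/11 ≈ -1.1818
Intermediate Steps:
Q = 4/3 (Q = -(-4)/3 = -⅓*(-4) = 4/3 ≈ 1.3333)
L(H) = (3 + H)/(-5 + H)
L(Q) + 0*(-8) = (3 + 4/3)/(-5 + 4/3) + 0*(-8) = (13/3)/(-11/3) + 0 = -3/11*13/3 + 0 = -13/11 + 0 = -13/11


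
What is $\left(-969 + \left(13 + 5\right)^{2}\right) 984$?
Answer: $-634680$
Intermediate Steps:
$\left(-969 + \left(13 + 5\right)^{2}\right) 984 = \left(-969 + 18^{2}\right) 984 = \left(-969 + 324\right) 984 = \left(-645\right) 984 = -634680$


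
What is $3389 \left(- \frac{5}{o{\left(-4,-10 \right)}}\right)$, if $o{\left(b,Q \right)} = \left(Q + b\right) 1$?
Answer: $\frac{16945}{14} \approx 1210.4$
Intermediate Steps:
$o{\left(b,Q \right)} = Q + b$
$3389 \left(- \frac{5}{o{\left(-4,-10 \right)}}\right) = 3389 \left(- \frac{5}{-10 - 4}\right) = 3389 \left(- \frac{5}{-14}\right) = 3389 \left(\left(-5\right) \left(- \frac{1}{14}\right)\right) = 3389 \cdot \frac{5}{14} = \frac{16945}{14}$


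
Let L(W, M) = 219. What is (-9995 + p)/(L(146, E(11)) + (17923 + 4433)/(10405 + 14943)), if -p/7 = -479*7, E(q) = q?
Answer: 7116451/116116 ≈ 61.287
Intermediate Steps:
p = 23471 (p = -(-3353)*7 = -7*(-3353) = 23471)
(-9995 + p)/(L(146, E(11)) + (17923 + 4433)/(10405 + 14943)) = (-9995 + 23471)/(219 + (17923 + 4433)/(10405 + 14943)) = 13476/(219 + 22356/25348) = 13476/(219 + 22356*(1/25348)) = 13476/(219 + 5589/6337) = 13476/(1393392/6337) = 13476*(6337/1393392) = 7116451/116116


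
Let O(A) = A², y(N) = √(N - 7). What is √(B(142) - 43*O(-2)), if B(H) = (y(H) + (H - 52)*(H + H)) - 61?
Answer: √(25327 + 3*√15) ≈ 159.18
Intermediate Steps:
y(N) = √(-7 + N)
B(H) = -61 + √(-7 + H) + 2*H*(-52 + H) (B(H) = (√(-7 + H) + (H - 52)*(H + H)) - 61 = (√(-7 + H) + (-52 + H)*(2*H)) - 61 = (√(-7 + H) + 2*H*(-52 + H)) - 61 = -61 + √(-7 + H) + 2*H*(-52 + H))
√(B(142) - 43*O(-2)) = √((-61 + √(-7 + 142) - 104*142 + 2*142²) - 43*(-2)²) = √((-61 + √135 - 14768 + 2*20164) - 43*4) = √((-61 + 3*√15 - 14768 + 40328) - 172) = √((25499 + 3*√15) - 172) = √(25327 + 3*√15)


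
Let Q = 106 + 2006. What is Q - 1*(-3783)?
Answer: 5895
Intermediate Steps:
Q = 2112
Q - 1*(-3783) = 2112 - 1*(-3783) = 2112 + 3783 = 5895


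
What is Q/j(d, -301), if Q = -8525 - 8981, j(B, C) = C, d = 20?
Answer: 17506/301 ≈ 58.159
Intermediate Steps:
Q = -17506
Q/j(d, -301) = -17506/(-301) = -17506*(-1/301) = 17506/301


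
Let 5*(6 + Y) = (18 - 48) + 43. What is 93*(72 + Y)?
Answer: 31899/5 ≈ 6379.8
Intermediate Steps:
Y = -17/5 (Y = -6 + ((18 - 48) + 43)/5 = -6 + (-30 + 43)/5 = -6 + (⅕)*13 = -6 + 13/5 = -17/5 ≈ -3.4000)
93*(72 + Y) = 93*(72 - 17/5) = 93*(343/5) = 31899/5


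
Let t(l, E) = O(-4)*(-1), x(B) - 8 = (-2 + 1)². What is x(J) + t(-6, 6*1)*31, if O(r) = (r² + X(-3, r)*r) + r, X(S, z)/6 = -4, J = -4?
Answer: -3339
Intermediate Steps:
X(S, z) = -24 (X(S, z) = 6*(-4) = -24)
x(B) = 9 (x(B) = 8 + (-2 + 1)² = 8 + (-1)² = 8 + 1 = 9)
O(r) = r² - 23*r (O(r) = (r² - 24*r) + r = r² - 23*r)
t(l, E) = -108 (t(l, E) = -4*(-23 - 4)*(-1) = -4*(-27)*(-1) = 108*(-1) = -108)
x(J) + t(-6, 6*1)*31 = 9 - 108*31 = 9 - 3348 = -3339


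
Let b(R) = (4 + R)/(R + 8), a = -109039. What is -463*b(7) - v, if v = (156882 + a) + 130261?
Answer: -2676653/15 ≈ -1.7844e+5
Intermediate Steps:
b(R) = (4 + R)/(8 + R)
v = 178104 (v = (156882 - 109039) + 130261 = 47843 + 130261 = 178104)
-463*b(7) - v = -463*(4 + 7)/(8 + 7) - 1*178104 = -463*11/15 - 178104 = -5093/15 - 178104 = -2676653/15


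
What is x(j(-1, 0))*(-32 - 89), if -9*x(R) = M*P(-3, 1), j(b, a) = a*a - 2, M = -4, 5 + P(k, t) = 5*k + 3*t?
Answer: 8228/9 ≈ 914.22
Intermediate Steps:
P(k, t) = -5 + 3*t + 5*k (P(k, t) = -5 + (5*k + 3*t) = -5 + (3*t + 5*k) = -5 + 3*t + 5*k)
j(b, a) = -2 + a**2 (j(b, a) = a**2 - 2 = -2 + a**2)
x(R) = -68/9 (x(R) = -(-4)*(-5 + 3*1 + 5*(-3))/9 = -(-4)*(-5 + 3 - 15)/9 = -(-4)*(-17)/9 = -1/9*68 = -68/9)
x(j(-1, 0))*(-32 - 89) = -68*(-32 - 89)/9 = -68/9*(-121) = 8228/9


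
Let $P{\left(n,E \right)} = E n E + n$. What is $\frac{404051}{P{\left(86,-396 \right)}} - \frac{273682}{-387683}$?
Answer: $\frac{3847590860517}{5228394510946} \approx 0.7359$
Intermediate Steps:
$P{\left(n,E \right)} = n + n E^{2}$ ($P{\left(n,E \right)} = n E^{2} + n = n + n E^{2}$)
$\frac{404051}{P{\left(86,-396 \right)}} - \frac{273682}{-387683} = \frac{404051}{86 \left(1 + \left(-396\right)^{2}\right)} - \frac{273682}{-387683} = \frac{404051}{86 \left(1 + 156816\right)} - - \frac{273682}{387683} = \frac{404051}{86 \cdot 156817} + \frac{273682}{387683} = \frac{404051}{13486262} + \frac{273682}{387683} = \frac{3847590860517}{5228394510946}$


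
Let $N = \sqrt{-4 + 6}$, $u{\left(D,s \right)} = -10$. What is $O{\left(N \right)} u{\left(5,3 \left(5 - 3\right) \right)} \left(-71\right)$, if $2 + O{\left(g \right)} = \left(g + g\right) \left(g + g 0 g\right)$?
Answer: $1420$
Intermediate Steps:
$N = \sqrt{2} \approx 1.4142$
$O{\left(g \right)} = -2 + 2 g^{2}$ ($O{\left(g \right)} = -2 + \left(g + g\right) \left(g + g 0 g\right) = -2 + 2 g \left(g + 0 g\right) = -2 + 2 g \left(g + 0\right) = -2 + 2 g g = -2 + 2 g^{2}$)
$O{\left(N \right)} u{\left(5,3 \left(5 - 3\right) \right)} \left(-71\right) = \left(-2 + 2 \left(\sqrt{2}\right)^{2}\right) \left(-10\right) \left(-71\right) = \left(-2 + 2 \cdot 2\right) \left(-10\right) \left(-71\right) = \left(-2 + 4\right) \left(-10\right) \left(-71\right) = 2 \left(-10\right) \left(-71\right) = \left(-20\right) \left(-71\right) = 1420$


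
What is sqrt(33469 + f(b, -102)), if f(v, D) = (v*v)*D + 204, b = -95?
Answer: I*sqrt(886877) ≈ 941.74*I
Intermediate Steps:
f(v, D) = 204 + D*v**2 (f(v, D) = v**2*D + 204 = D*v**2 + 204 = 204 + D*v**2)
sqrt(33469 + f(b, -102)) = sqrt(33469 + (204 - 102*(-95)**2)) = sqrt(33469 + (204 - 102*9025)) = sqrt(33469 + (204 - 920550)) = sqrt(33469 - 920346) = sqrt(-886877) = I*sqrt(886877)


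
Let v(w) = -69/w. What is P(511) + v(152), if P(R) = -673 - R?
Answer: -180037/152 ≈ -1184.5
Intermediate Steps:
P(511) + v(152) = (-673 - 1*511) - 69/152 = (-673 - 511) - 69*1/152 = -1184 - 69/152 = -180037/152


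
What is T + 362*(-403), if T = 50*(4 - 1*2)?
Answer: -145786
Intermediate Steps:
T = 100 (T = 50*(4 - 2) = 50*2 = 100)
T + 362*(-403) = 100 + 362*(-403) = 100 - 145886 = -145786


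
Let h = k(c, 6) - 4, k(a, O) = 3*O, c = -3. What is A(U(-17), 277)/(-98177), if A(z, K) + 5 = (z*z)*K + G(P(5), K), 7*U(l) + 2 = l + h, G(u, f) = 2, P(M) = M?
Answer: -6778/4810673 ≈ -0.0014089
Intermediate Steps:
h = 14 (h = 3*6 - 4 = 18 - 4 = 14)
U(l) = 12/7 + l/7 (U(l) = -2/7 + (l + 14)/7 = -2/7 + (14 + l)/7 = -2/7 + (2 + l/7) = 12/7 + l/7)
A(z, K) = -3 + K*z**2 (A(z, K) = -5 + ((z*z)*K + 2) = -5 + (z**2*K + 2) = -5 + (K*z**2 + 2) = -5 + (2 + K*z**2) = -3 + K*z**2)
A(U(-17), 277)/(-98177) = (-3 + 277*(12/7 + (1/7)*(-17))**2)/(-98177) = (-3 + 277*(12/7 - 17/7)**2)*(-1/98177) = (-3 + 277*(-5/7)**2)*(-1/98177) = (-3 + 277*(25/49))*(-1/98177) = (-3 + 6925/49)*(-1/98177) = (6778/49)*(-1/98177) = -6778/4810673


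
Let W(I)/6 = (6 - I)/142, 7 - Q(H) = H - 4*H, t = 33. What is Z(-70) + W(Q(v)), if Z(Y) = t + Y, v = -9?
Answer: -2549/71 ≈ -35.901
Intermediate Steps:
Q(H) = 7 + 3*H (Q(H) = 7 - (H - 4*H) = 7 - (-3)*H = 7 + 3*H)
Z(Y) = 33 + Y
W(I) = 18/71 - 3*I/71 (W(I) = 6*((6 - I)/142) = 6*((6 - I)*(1/142)) = 6*(3/71 - I/142) = 18/71 - 3*I/71)
Z(-70) + W(Q(v)) = (33 - 70) + (18/71 - 3*(7 + 3*(-9))/71) = -37 + (18/71 - 3*(7 - 27)/71) = -37 + (18/71 - 3/71*(-20)) = -37 + (18/71 + 60/71) = -37 + 78/71 = -2549/71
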